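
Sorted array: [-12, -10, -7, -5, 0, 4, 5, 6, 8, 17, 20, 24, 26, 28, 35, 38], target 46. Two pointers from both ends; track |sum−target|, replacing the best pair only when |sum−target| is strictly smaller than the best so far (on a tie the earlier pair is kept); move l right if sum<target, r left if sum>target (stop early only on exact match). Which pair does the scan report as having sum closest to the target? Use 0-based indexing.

pair (8, 38) with sum 46 (|Δ|=0)

[0,15] -12+38=26 d=20 * → l++
[1,15] -10+38=28 d=18 * → l++
[2,15] -7+38=31 d=15 * → l++
[3,15] -5+38=33 d=13 * → l++
[4,15] 0+38=38 d=8 * → l++
[5,15] 4+38=42 d=4 * → l++
[6,15] 5+38=43 d=3 * → l++
[7,15] 6+38=44 d=2 * → l++
[8,15] 8+38=46 d=0 * → stop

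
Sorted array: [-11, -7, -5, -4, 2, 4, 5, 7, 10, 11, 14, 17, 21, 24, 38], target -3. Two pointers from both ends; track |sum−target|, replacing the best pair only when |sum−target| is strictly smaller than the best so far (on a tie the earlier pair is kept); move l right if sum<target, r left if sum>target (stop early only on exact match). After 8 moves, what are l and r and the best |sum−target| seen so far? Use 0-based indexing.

l=1, r=7, best |Δ|=1

l=0 r=14: -11+38=27 d=30 *, r--
l=0 r=13: -11+24=13 d=16 *, r--
l=0 r=12: -11+21=10 d=13 *, r--
l=0 r=11: -11+17=6 d=9 *, r--
l=0 r=10: -11+14=3 d=6 *, r--
l=0 r=9: -11+11=0 d=3 *, r--
l=0 r=8: -11+10=-1 d=2 *, r--
l=0 r=7: -11+7=-4 d=1 *, l++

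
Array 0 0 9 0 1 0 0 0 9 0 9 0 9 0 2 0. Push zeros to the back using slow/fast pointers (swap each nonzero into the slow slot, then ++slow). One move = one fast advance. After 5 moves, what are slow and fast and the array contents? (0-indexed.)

slow=2, fast=5, a=[9, 1, 0, 0, 0, 0, 0, 0, 9, 0, 9, 0, 9, 0, 2, 0]

slow=0 fast=0: a[fast]=0, fast++
slow=0 fast=1: a[fast]=0, fast++
slow=0 fast=2: a[fast]=9≠0 swap→a[0]=9, slow++,fast++
slow=1 fast=3: a[fast]=0, fast++
slow=1 fast=4: a[fast]=1≠0 swap→a[1]=1, slow++,fast++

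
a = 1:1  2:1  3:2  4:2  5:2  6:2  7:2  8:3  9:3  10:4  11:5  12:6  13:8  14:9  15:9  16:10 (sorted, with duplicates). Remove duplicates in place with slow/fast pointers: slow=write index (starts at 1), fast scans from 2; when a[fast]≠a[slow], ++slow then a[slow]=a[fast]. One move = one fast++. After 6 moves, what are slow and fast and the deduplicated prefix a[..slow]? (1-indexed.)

slow=2, fast=8, prefix=[1, 2]

(s=1,f=2) a[fast]=1=a[slow] dup → fast++
(s=1,f=3) a[fast]=2≠a[slow]=1 write a[2]=2 → slow++,fast++
(s=2,f=4) a[fast]=2=a[slow] dup → fast++
(s=2,f=5) a[fast]=2=a[slow] dup → fast++
(s=2,f=6) a[fast]=2=a[slow] dup → fast++
(s=2,f=7) a[fast]=2=a[slow] dup → fast++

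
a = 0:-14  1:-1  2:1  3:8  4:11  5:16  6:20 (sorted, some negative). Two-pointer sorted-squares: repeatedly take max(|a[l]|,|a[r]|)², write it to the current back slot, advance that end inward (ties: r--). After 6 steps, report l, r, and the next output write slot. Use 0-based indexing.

l=1, r=1, next write slot=0

l=0 r=6: |-14|<=|20| out[6]=400, r--
l=0 r=5: |-14|<=|16| out[5]=256, r--
l=0 r=4: |-14|>|11| out[4]=196, l++
l=1 r=4: |-1|<=|11| out[3]=121, r--
l=1 r=3: |-1|<=|8| out[2]=64, r--
l=1 r=2: |-1|<=|1| out[1]=1, r--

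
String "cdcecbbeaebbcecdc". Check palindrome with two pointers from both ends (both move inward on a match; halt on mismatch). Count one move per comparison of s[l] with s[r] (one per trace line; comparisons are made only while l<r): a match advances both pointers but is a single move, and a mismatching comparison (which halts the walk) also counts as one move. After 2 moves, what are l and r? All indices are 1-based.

l=3, r=15

[1,17] 'c'=='c' → l++,r--
[2,16] 'd'=='d' → l++,r--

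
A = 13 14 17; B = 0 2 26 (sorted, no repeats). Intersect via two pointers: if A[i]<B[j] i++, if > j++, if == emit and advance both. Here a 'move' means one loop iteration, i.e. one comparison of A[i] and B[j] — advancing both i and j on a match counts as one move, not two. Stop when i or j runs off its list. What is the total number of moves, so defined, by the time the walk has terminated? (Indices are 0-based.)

5 moves

i=0 j=0: 13>0, j++
i=0 j=1: 13>2, j++
i=0 j=2: 13<26, i++
i=1 j=2: 14<26, i++
i=2 j=2: 17<26, i++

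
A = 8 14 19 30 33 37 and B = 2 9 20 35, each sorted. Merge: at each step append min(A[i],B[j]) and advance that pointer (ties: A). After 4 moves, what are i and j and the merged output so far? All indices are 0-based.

i=2, j=2, merged so far=[2, 8, 9, 14]

[i=0,j=0] A[i]=8>B[j]=2 take 2 → j++
[i=0,j=1] A[i]=8<=B[j]=9 take 8 → i++
[i=1,j=1] A[i]=14>B[j]=9 take 9 → j++
[i=1,j=2] A[i]=14<=B[j]=20 take 14 → i++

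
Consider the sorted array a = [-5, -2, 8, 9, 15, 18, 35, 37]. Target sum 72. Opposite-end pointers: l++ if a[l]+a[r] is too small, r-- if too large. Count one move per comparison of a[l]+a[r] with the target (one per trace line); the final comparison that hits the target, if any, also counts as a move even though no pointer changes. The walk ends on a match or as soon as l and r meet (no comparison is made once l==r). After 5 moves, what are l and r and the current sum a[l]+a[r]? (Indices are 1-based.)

l=6, r=8, sum=55

l=1 r=8: -5+37=32 <72, l++
l=2 r=8: -2+37=35 <72, l++
l=3 r=8: 8+37=45 <72, l++
l=4 r=8: 9+37=46 <72, l++
l=5 r=8: 15+37=52 <72, l++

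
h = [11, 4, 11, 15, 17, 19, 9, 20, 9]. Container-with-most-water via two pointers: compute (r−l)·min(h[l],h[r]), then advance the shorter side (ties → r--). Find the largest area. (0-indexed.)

max area = 77

[0,8] min(11,9)*8=72 best=72 * → r--
[0,7] min(11,20)*7=77 best=77 * → l++
[1,7] min(4,20)*6=24 best=77 → l++
[2,7] min(11,20)*5=55 best=77 → l++
[3,7] min(15,20)*4=60 best=77 → l++
[4,7] min(17,20)*3=51 best=77 → l++
[5,7] min(19,20)*2=38 best=77 → l++
[6,7] min(9,20)*1=9 best=77 → l++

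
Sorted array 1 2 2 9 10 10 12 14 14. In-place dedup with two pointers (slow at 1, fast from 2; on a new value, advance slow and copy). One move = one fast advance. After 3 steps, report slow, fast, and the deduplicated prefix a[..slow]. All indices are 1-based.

slow=3, fast=5, prefix=[1, 2, 9]

slow=1 fast=2: a[fast]=2≠a[slow]=1 write a[2]=2, slow++,fast++
slow=2 fast=3: a[fast]=2=a[slow] dup, fast++
slow=2 fast=4: a[fast]=9≠a[slow]=2 write a[3]=9, slow++,fast++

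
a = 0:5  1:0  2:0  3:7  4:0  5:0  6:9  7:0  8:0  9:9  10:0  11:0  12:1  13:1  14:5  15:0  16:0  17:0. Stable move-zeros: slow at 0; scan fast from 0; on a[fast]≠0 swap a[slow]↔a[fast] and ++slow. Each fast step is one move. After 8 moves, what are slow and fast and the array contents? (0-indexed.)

slow=0 fast=0: a[fast]=5≠0 swap→a[0]=5, slow++,fast++
slow=1 fast=1: a[fast]=0, fast++
slow=1 fast=2: a[fast]=0, fast++
slow=1 fast=3: a[fast]=7≠0 swap→a[1]=7, slow++,fast++
slow=2 fast=4: a[fast]=0, fast++
slow=2 fast=5: a[fast]=0, fast++
slow=2 fast=6: a[fast]=9≠0 swap→a[2]=9, slow++,fast++
slow=3 fast=7: a[fast]=0, fast++

slow=3, fast=8, a=[5, 7, 9, 0, 0, 0, 0, 0, 0, 9, 0, 0, 1, 1, 5, 0, 0, 0]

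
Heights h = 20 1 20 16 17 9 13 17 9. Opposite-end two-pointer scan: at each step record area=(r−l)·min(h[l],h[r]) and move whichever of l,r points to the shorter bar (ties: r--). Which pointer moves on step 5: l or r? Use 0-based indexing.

[0,8] min(20,9)*8=72 best=72 * → r--
[0,7] min(20,17)*7=119 best=119 * → r--
[0,6] min(20,13)*6=78 best=119 → r--
[0,5] min(20,9)*5=45 best=119 → r--
[0,4] min(20,17)*4=68 best=119 → r--

r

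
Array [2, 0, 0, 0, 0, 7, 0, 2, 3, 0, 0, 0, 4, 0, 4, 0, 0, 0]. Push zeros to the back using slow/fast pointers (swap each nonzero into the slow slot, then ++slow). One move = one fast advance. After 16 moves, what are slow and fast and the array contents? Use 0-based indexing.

(s=0,f=0) a[fast]=2≠0 swap→a[0]=2 → slow++,fast++
(s=1,f=1) a[fast]=0 → fast++
(s=1,f=2) a[fast]=0 → fast++
(s=1,f=3) a[fast]=0 → fast++
(s=1,f=4) a[fast]=0 → fast++
(s=1,f=5) a[fast]=7≠0 swap→a[1]=7 → slow++,fast++
(s=2,f=6) a[fast]=0 → fast++
(s=2,f=7) a[fast]=2≠0 swap→a[2]=2 → slow++,fast++
(s=3,f=8) a[fast]=3≠0 swap→a[3]=3 → slow++,fast++
(s=4,f=9) a[fast]=0 → fast++
(s=4,f=10) a[fast]=0 → fast++
(s=4,f=11) a[fast]=0 → fast++
(s=4,f=12) a[fast]=4≠0 swap→a[4]=4 → slow++,fast++
(s=5,f=13) a[fast]=0 → fast++
(s=5,f=14) a[fast]=4≠0 swap→a[5]=4 → slow++,fast++
(s=6,f=15) a[fast]=0 → fast++

slow=6, fast=16, a=[2, 7, 2, 3, 4, 4, 0, 0, 0, 0, 0, 0, 0, 0, 0, 0, 0, 0]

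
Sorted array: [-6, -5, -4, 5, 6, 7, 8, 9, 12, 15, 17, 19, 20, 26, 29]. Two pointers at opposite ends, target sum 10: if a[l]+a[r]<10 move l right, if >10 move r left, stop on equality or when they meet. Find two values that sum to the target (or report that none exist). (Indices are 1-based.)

(-5, 15)

[1,15] -6+29=23 >10 → r--
[1,14] -6+26=20 >10 → r--
[1,13] -6+20=14 >10 → r--
[1,12] -6+19=13 >10 → r--
[1,11] -6+17=11 >10 → r--
[1,10] -6+15=9 <10 → l++
[2,10] -5+15=10 → found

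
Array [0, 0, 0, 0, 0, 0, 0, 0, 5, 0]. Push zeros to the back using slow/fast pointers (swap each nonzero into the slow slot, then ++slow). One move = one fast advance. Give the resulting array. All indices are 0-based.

slow=0 fast=0: a[fast]=0, fast++
slow=0 fast=1: a[fast]=0, fast++
slow=0 fast=2: a[fast]=0, fast++
slow=0 fast=3: a[fast]=0, fast++
slow=0 fast=4: a[fast]=0, fast++
slow=0 fast=5: a[fast]=0, fast++
slow=0 fast=6: a[fast]=0, fast++
slow=0 fast=7: a[fast]=0, fast++
slow=0 fast=8: a[fast]=5≠0 swap→a[0]=5, slow++,fast++
slow=1 fast=9: a[fast]=0, fast++

[5, 0, 0, 0, 0, 0, 0, 0, 0, 0]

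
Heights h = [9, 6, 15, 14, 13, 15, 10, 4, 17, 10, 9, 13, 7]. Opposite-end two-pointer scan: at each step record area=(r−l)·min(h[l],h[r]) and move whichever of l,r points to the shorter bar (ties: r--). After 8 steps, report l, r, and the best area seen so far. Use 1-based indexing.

l=5, r=9, best area=117

l=1 r=13: min(9,7)*12=84 best=84 *, r--
l=1 r=12: min(9,13)*11=99 best=99 *, l++
l=2 r=12: min(6,13)*10=60 best=99, l++
l=3 r=12: min(15,13)*9=117 best=117 *, r--
l=3 r=11: min(15,9)*8=72 best=117, r--
l=3 r=10: min(15,10)*7=70 best=117, r--
l=3 r=9: min(15,17)*6=90 best=117, l++
l=4 r=9: min(14,17)*5=70 best=117, l++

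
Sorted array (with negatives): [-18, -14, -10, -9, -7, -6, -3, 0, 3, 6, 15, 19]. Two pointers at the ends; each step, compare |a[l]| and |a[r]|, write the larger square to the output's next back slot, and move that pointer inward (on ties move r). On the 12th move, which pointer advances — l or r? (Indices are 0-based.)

r

l=0 r=11: |-18|<=|19| out[11]=361, r--
l=0 r=10: |-18|>|15| out[10]=324, l++
l=1 r=10: |-14|<=|15| out[9]=225, r--
l=1 r=9: |-14|>|6| out[8]=196, l++
l=2 r=9: |-10|>|6| out[7]=100, l++
l=3 r=9: |-9|>|6| out[6]=81, l++
l=4 r=9: |-7|>|6| out[5]=49, l++
l=5 r=9: |-6|<=|6| out[4]=36, r--
l=5 r=8: |-6|>|3| out[3]=36, l++
l=6 r=8: |-3|<=|3| out[2]=9, r--
l=6 r=7: |-3|>|0| out[1]=9, l++
l=7 r=7: |0|<=|0| out[0]=0, r--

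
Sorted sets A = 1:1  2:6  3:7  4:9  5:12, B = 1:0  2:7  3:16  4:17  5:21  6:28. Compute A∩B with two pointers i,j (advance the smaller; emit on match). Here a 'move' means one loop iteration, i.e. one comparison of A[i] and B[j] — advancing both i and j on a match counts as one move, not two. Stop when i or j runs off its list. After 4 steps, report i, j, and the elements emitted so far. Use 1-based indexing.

[i=1,j=1] 1>0 → j++
[i=1,j=2] 1<7 → i++
[i=2,j=2] 6<7 → i++
[i=3,j=2] 7==7 emit → i++,j++

i=4, j=3, emitted=[7]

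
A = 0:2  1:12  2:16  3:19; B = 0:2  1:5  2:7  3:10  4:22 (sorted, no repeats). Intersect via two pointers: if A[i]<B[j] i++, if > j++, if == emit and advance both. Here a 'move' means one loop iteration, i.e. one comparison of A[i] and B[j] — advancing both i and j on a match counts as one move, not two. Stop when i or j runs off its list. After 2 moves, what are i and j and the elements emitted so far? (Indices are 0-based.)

i=0 j=0: 2==2 emit, i++,j++
i=1 j=1: 12>5, j++

i=1, j=2, emitted=[2]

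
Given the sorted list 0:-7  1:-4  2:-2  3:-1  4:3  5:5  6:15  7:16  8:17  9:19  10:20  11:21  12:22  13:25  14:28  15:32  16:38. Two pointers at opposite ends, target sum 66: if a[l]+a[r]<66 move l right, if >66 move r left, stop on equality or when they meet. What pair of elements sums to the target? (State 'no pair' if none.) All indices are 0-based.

(28, 38)

[0,16] -7+38=31 <66 → l++
[1,16] -4+38=34 <66 → l++
[2,16] -2+38=36 <66 → l++
[3,16] -1+38=37 <66 → l++
[4,16] 3+38=41 <66 → l++
[5,16] 5+38=43 <66 → l++
[6,16] 15+38=53 <66 → l++
[7,16] 16+38=54 <66 → l++
[8,16] 17+38=55 <66 → l++
[9,16] 19+38=57 <66 → l++
[10,16] 20+38=58 <66 → l++
[11,16] 21+38=59 <66 → l++
[12,16] 22+38=60 <66 → l++
[13,16] 25+38=63 <66 → l++
[14,16] 28+38=66 → found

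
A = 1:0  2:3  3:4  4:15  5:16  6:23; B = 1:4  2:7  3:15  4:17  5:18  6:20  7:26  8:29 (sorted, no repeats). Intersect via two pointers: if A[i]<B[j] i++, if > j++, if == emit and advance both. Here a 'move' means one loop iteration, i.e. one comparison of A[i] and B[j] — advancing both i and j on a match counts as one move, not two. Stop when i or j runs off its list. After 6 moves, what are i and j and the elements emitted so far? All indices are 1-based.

i=1 j=1: 0<4, i++
i=2 j=1: 3<4, i++
i=3 j=1: 4==4 emit, i++,j++
i=4 j=2: 15>7, j++
i=4 j=3: 15==15 emit, i++,j++
i=5 j=4: 16<17, i++

i=6, j=4, emitted=[4, 15]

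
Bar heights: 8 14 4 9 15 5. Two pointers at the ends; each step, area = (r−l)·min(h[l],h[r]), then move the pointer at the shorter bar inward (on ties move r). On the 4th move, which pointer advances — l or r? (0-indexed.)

[0,5] min(8,5)*5=25 best=25 * → r--
[0,4] min(8,15)*4=32 best=32 * → l++
[1,4] min(14,15)*3=42 best=42 * → l++
[2,4] min(4,15)*2=8 best=42 → l++

l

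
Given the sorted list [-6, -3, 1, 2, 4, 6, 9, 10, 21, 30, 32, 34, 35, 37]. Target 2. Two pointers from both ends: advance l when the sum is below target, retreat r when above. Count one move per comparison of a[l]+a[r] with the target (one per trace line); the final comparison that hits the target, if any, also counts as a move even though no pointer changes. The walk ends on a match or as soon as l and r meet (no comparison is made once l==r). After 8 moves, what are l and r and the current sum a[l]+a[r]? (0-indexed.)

l=0, r=5, sum=0

l=0 r=13: -6+37=31 >2, r--
l=0 r=12: -6+35=29 >2, r--
l=0 r=11: -6+34=28 >2, r--
l=0 r=10: -6+32=26 >2, r--
l=0 r=9: -6+30=24 >2, r--
l=0 r=8: -6+21=15 >2, r--
l=0 r=7: -6+10=4 >2, r--
l=0 r=6: -6+9=3 >2, r--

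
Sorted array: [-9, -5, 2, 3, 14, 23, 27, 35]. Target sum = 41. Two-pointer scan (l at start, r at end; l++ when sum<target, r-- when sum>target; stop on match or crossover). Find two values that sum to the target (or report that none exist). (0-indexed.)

[0,7] -9+35=26 <41 → l++
[1,7] -5+35=30 <41 → l++
[2,7] 2+35=37 <41 → l++
[3,7] 3+35=38 <41 → l++
[4,7] 14+35=49 >41 → r--
[4,6] 14+27=41 → found

(14, 27)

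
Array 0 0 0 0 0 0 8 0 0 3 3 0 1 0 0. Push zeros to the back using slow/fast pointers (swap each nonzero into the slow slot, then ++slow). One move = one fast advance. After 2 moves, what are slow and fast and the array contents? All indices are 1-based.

(s=1,f=1) a[fast]=0 → fast++
(s=1,f=2) a[fast]=0 → fast++

slow=1, fast=3, a=[0, 0, 0, 0, 0, 0, 8, 0, 0, 3, 3, 0, 1, 0, 0]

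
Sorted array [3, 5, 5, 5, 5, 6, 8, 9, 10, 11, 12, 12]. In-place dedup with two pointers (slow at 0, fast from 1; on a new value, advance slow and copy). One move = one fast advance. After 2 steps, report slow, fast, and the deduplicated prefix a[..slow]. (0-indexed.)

slow=0 fast=1: a[fast]=5≠a[slow]=3 write a[1]=5, slow++,fast++
slow=1 fast=2: a[fast]=5=a[slow] dup, fast++

slow=1, fast=3, prefix=[3, 5]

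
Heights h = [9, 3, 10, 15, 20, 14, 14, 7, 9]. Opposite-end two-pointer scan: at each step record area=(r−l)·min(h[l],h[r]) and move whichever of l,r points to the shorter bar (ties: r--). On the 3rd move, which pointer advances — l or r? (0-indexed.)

l

l=0 r=8: min(9,9)*8=72 best=72 *, r--
l=0 r=7: min(9,7)*7=49 best=72, r--
l=0 r=6: min(9,14)*6=54 best=72, l++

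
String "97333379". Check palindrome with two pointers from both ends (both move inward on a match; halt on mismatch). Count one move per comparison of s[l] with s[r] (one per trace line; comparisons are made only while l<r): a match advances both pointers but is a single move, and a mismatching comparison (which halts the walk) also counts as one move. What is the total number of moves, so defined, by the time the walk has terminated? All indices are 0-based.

4 moves

[0,7] '9'=='9' → l++,r--
[1,6] '7'=='7' → l++,r--
[2,5] '3'=='3' → l++,r--
[3,4] '3'=='3' → l++,r--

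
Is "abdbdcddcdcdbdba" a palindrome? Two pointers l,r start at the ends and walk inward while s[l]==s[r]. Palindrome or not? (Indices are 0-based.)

not a palindrome (mismatch at 7,8)

l=0 r=15: 'a'=='a', l++,r--
l=1 r=14: 'b'=='b', l++,r--
l=2 r=13: 'd'=='d', l++,r--
l=3 r=12: 'b'=='b', l++,r--
l=4 r=11: 'd'=='d', l++,r--
l=5 r=10: 'c'=='c', l++,r--
l=6 r=9: 'd'=='d', l++,r--
l=7 r=8: 'd'!='c', stop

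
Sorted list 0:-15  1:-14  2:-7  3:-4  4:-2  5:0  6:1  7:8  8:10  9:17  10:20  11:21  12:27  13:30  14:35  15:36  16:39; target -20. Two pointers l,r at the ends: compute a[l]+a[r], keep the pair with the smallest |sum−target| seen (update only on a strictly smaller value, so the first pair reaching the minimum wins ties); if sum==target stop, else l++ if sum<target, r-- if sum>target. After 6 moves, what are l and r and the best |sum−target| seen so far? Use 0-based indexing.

[0,16] -15+39=24 d=44 * → r--
[0,15] -15+36=21 d=41 * → r--
[0,14] -15+35=20 d=40 * → r--
[0,13] -15+30=15 d=35 * → r--
[0,12] -15+27=12 d=32 * → r--
[0,11] -15+21=6 d=26 * → r--

l=0, r=10, best |Δ|=26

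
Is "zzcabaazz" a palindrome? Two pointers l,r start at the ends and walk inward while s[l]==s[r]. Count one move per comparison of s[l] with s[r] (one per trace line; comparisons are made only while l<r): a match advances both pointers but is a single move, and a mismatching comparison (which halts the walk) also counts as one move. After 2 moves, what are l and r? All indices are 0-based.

[0,8] 'z'=='z' → l++,r--
[1,7] 'z'=='z' → l++,r--

l=2, r=6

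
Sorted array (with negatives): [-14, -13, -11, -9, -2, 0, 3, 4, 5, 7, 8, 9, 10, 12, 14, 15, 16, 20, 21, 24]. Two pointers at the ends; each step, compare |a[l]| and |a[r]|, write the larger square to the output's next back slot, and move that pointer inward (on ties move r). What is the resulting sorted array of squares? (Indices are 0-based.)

[0, 4, 9, 16, 25, 49, 64, 81, 81, 100, 121, 144, 169, 196, 196, 225, 256, 400, 441, 576]

[0,19] |-14|<=|24| out[19]=576 → r--
[0,18] |-14|<=|21| out[18]=441 → r--
[0,17] |-14|<=|20| out[17]=400 → r--
[0,16] |-14|<=|16| out[16]=256 → r--
[0,15] |-14|<=|15| out[15]=225 → r--
[0,14] |-14|<=|14| out[14]=196 → r--
[0,13] |-14|>|12| out[13]=196 → l++
[1,13] |-13|>|12| out[12]=169 → l++
[2,13] |-11|<=|12| out[11]=144 → r--
[2,12] |-11|>|10| out[10]=121 → l++
[3,12] |-9|<=|10| out[9]=100 → r--
[3,11] |-9|<=|9| out[8]=81 → r--
[3,10] |-9|>|8| out[7]=81 → l++
[4,10] |-2|<=|8| out[6]=64 → r--
[4,9] |-2|<=|7| out[5]=49 → r--
[4,8] |-2|<=|5| out[4]=25 → r--
[4,7] |-2|<=|4| out[3]=16 → r--
[4,6] |-2|<=|3| out[2]=9 → r--
[4,5] |-2|>|0| out[1]=4 → l++
[5,5] |0|<=|0| out[0]=0 → r--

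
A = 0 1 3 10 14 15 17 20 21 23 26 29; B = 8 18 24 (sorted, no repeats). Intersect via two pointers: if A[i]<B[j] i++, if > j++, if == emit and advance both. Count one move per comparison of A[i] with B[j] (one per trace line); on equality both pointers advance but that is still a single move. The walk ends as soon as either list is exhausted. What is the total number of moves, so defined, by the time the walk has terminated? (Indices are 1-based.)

i=1 j=1: 0<8, i++
i=2 j=1: 1<8, i++
i=3 j=1: 3<8, i++
i=4 j=1: 10>8, j++
i=4 j=2: 10<18, i++
i=5 j=2: 14<18, i++
i=6 j=2: 15<18, i++
i=7 j=2: 17<18, i++
i=8 j=2: 20>18, j++
i=8 j=3: 20<24, i++
i=9 j=3: 21<24, i++
i=10 j=3: 23<24, i++
i=11 j=3: 26>24, j++

13 moves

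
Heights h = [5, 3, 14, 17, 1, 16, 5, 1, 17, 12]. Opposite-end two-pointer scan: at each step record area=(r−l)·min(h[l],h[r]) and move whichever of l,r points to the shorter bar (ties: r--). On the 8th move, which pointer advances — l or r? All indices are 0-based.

l=0 r=9: min(5,12)*9=45 best=45 *, l++
l=1 r=9: min(3,12)*8=24 best=45, l++
l=2 r=9: min(14,12)*7=84 best=84 *, r--
l=2 r=8: min(14,17)*6=84 best=84, l++
l=3 r=8: min(17,17)*5=85 best=85 *, r--
l=3 r=7: min(17,1)*4=4 best=85, r--
l=3 r=6: min(17,5)*3=15 best=85, r--
l=3 r=5: min(17,16)*2=32 best=85, r--

r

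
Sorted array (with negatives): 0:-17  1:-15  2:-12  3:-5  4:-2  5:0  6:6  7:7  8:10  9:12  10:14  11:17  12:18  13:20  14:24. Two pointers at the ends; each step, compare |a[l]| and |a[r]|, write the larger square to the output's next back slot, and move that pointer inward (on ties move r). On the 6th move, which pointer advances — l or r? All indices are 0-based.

[0,14] |-17|<=|24| out[14]=576 → r--
[0,13] |-17|<=|20| out[13]=400 → r--
[0,12] |-17|<=|18| out[12]=324 → r--
[0,11] |-17|<=|17| out[11]=289 → r--
[0,10] |-17|>|14| out[10]=289 → l++
[1,10] |-15|>|14| out[9]=225 → l++

l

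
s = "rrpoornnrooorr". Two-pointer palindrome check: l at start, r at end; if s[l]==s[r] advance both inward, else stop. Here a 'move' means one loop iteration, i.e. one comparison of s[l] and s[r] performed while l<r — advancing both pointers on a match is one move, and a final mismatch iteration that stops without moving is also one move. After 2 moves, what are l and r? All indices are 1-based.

l=3, r=12

l=1 r=14: 'r'=='r', l++,r--
l=2 r=13: 'r'=='r', l++,r--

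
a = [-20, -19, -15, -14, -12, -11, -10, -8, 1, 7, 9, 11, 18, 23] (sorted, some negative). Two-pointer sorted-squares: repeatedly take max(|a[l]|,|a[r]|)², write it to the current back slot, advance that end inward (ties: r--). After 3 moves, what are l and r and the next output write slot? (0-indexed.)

l=2, r=12, next write slot=10

[0,13] |-20|<=|23| out[13]=529 → r--
[0,12] |-20|>|18| out[12]=400 → l++
[1,12] |-19|>|18| out[11]=361 → l++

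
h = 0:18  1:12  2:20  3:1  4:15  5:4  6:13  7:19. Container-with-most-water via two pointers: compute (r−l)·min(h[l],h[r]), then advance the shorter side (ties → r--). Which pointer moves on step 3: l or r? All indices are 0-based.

r

[0,7] min(18,19)*7=126 best=126 * → l++
[1,7] min(12,19)*6=72 best=126 → l++
[2,7] min(20,19)*5=95 best=126 → r--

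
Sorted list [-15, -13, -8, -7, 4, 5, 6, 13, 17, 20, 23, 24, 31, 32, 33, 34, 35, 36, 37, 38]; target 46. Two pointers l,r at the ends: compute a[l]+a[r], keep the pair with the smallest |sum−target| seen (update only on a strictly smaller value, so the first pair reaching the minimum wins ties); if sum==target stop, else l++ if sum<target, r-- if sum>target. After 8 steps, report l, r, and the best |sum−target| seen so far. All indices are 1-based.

[1,20] -15+38=23 d=23 * → l++
[2,20] -13+38=25 d=21 * → l++
[3,20] -8+38=30 d=16 * → l++
[4,20] -7+38=31 d=15 * → l++
[5,20] 4+38=42 d=4 * → l++
[6,20] 5+38=43 d=3 * → l++
[7,20] 6+38=44 d=2 * → l++
[8,20] 13+38=51 d=5 → r--

l=8, r=19, best |Δ|=2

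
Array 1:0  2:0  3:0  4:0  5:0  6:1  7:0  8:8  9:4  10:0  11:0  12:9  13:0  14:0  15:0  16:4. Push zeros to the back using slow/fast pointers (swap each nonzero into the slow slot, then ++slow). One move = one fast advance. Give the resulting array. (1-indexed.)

slow=1 fast=1: a[fast]=0, fast++
slow=1 fast=2: a[fast]=0, fast++
slow=1 fast=3: a[fast]=0, fast++
slow=1 fast=4: a[fast]=0, fast++
slow=1 fast=5: a[fast]=0, fast++
slow=1 fast=6: a[fast]=1≠0 swap→a[1]=1, slow++,fast++
slow=2 fast=7: a[fast]=0, fast++
slow=2 fast=8: a[fast]=8≠0 swap→a[2]=8, slow++,fast++
slow=3 fast=9: a[fast]=4≠0 swap→a[3]=4, slow++,fast++
slow=4 fast=10: a[fast]=0, fast++
slow=4 fast=11: a[fast]=0, fast++
slow=4 fast=12: a[fast]=9≠0 swap→a[4]=9, slow++,fast++
slow=5 fast=13: a[fast]=0, fast++
slow=5 fast=14: a[fast]=0, fast++
slow=5 fast=15: a[fast]=0, fast++
slow=5 fast=16: a[fast]=4≠0 swap→a[5]=4, slow++,fast++

[1, 8, 4, 9, 4, 0, 0, 0, 0, 0, 0, 0, 0, 0, 0, 0]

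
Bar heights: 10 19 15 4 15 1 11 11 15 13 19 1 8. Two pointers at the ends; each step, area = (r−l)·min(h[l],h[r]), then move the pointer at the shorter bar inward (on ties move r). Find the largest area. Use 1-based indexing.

l=1 r=13: min(10,8)*12=96 best=96 *, r--
l=1 r=12: min(10,1)*11=11 best=96, r--
l=1 r=11: min(10,19)*10=100 best=100 *, l++
l=2 r=11: min(19,19)*9=171 best=171 *, r--
l=2 r=10: min(19,13)*8=104 best=171, r--
l=2 r=9: min(19,15)*7=105 best=171, r--
l=2 r=8: min(19,11)*6=66 best=171, r--
l=2 r=7: min(19,11)*5=55 best=171, r--
l=2 r=6: min(19,1)*4=4 best=171, r--
l=2 r=5: min(19,15)*3=45 best=171, r--
l=2 r=4: min(19,4)*2=8 best=171, r--
l=2 r=3: min(19,15)*1=15 best=171, r--

max area = 171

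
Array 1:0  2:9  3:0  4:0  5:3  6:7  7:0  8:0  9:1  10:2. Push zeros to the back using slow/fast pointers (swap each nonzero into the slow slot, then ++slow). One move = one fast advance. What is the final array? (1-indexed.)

(s=1,f=1) a[fast]=0 → fast++
(s=1,f=2) a[fast]=9≠0 swap→a[1]=9 → slow++,fast++
(s=2,f=3) a[fast]=0 → fast++
(s=2,f=4) a[fast]=0 → fast++
(s=2,f=5) a[fast]=3≠0 swap→a[2]=3 → slow++,fast++
(s=3,f=6) a[fast]=7≠0 swap→a[3]=7 → slow++,fast++
(s=4,f=7) a[fast]=0 → fast++
(s=4,f=8) a[fast]=0 → fast++
(s=4,f=9) a[fast]=1≠0 swap→a[4]=1 → slow++,fast++
(s=5,f=10) a[fast]=2≠0 swap→a[5]=2 → slow++,fast++

[9, 3, 7, 1, 2, 0, 0, 0, 0, 0]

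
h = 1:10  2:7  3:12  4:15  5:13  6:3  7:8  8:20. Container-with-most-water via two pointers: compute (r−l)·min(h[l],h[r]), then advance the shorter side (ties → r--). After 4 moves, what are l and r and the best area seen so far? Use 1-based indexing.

l=1 r=8: min(10,20)*7=70 best=70 *, l++
l=2 r=8: min(7,20)*6=42 best=70, l++
l=3 r=8: min(12,20)*5=60 best=70, l++
l=4 r=8: min(15,20)*4=60 best=70, l++

l=5, r=8, best area=70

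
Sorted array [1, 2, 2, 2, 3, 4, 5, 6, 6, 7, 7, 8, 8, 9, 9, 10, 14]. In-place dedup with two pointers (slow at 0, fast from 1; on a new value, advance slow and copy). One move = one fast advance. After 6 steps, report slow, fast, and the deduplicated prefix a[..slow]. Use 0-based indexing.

slow=0 fast=1: a[fast]=2≠a[slow]=1 write a[1]=2, slow++,fast++
slow=1 fast=2: a[fast]=2=a[slow] dup, fast++
slow=1 fast=3: a[fast]=2=a[slow] dup, fast++
slow=1 fast=4: a[fast]=3≠a[slow]=2 write a[2]=3, slow++,fast++
slow=2 fast=5: a[fast]=4≠a[slow]=3 write a[3]=4, slow++,fast++
slow=3 fast=6: a[fast]=5≠a[slow]=4 write a[4]=5, slow++,fast++

slow=4, fast=7, prefix=[1, 2, 3, 4, 5]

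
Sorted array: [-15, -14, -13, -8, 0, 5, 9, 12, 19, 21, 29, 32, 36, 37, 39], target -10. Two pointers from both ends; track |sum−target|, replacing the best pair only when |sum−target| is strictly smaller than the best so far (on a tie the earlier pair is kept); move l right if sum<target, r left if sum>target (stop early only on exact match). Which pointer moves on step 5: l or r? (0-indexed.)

l=0 r=14: -15+39=24 d=34 *, r--
l=0 r=13: -15+37=22 d=32 *, r--
l=0 r=12: -15+36=21 d=31 *, r--
l=0 r=11: -15+32=17 d=27 *, r--
l=0 r=10: -15+29=14 d=24 *, r--

r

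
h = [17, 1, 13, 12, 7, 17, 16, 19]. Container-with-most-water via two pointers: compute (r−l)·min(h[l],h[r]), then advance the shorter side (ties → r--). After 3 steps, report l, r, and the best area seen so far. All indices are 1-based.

l=4, r=8, best area=119

l=1 r=8: min(17,19)*7=119 best=119 *, l++
l=2 r=8: min(1,19)*6=6 best=119, l++
l=3 r=8: min(13,19)*5=65 best=119, l++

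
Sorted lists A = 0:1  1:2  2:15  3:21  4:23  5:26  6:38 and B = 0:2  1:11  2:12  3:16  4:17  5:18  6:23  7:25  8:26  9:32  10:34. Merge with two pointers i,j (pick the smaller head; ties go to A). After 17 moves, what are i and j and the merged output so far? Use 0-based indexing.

i=6, j=11, merged so far=[1, 2, 2, 11, 12, 15, 16, 17, 18, 21, 23, 23, 25, 26, 26, 32, 34]

i=0 j=0: A[i]=1<=B[j]=2 take 1, i++
i=1 j=0: A[i]=2<=B[j]=2 take 2, i++
i=2 j=0: A[i]=15>B[j]=2 take 2, j++
i=2 j=1: A[i]=15>B[j]=11 take 11, j++
i=2 j=2: A[i]=15>B[j]=12 take 12, j++
i=2 j=3: A[i]=15<=B[j]=16 take 15, i++
i=3 j=3: A[i]=21>B[j]=16 take 16, j++
i=3 j=4: A[i]=21>B[j]=17 take 17, j++
i=3 j=5: A[i]=21>B[j]=18 take 18, j++
i=3 j=6: A[i]=21<=B[j]=23 take 21, i++
i=4 j=6: A[i]=23<=B[j]=23 take 23, i++
i=5 j=6: A[i]=26>B[j]=23 take 23, j++
i=5 j=7: A[i]=26>B[j]=25 take 25, j++
i=5 j=8: A[i]=26<=B[j]=26 take 26, i++
i=6 j=8: A[i]=38>B[j]=26 take 26, j++
i=6 j=9: A[i]=38>B[j]=32 take 32, j++
i=6 j=10: A[i]=38>B[j]=34 take 34, j++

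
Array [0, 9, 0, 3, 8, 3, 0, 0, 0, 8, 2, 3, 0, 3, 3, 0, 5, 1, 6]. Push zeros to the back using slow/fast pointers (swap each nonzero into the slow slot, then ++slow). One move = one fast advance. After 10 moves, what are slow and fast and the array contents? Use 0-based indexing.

(s=0,f=0) a[fast]=0 → fast++
(s=0,f=1) a[fast]=9≠0 swap→a[0]=9 → slow++,fast++
(s=1,f=2) a[fast]=0 → fast++
(s=1,f=3) a[fast]=3≠0 swap→a[1]=3 → slow++,fast++
(s=2,f=4) a[fast]=8≠0 swap→a[2]=8 → slow++,fast++
(s=3,f=5) a[fast]=3≠0 swap→a[3]=3 → slow++,fast++
(s=4,f=6) a[fast]=0 → fast++
(s=4,f=7) a[fast]=0 → fast++
(s=4,f=8) a[fast]=0 → fast++
(s=4,f=9) a[fast]=8≠0 swap→a[4]=8 → slow++,fast++

slow=5, fast=10, a=[9, 3, 8, 3, 8, 0, 0, 0, 0, 0, 2, 3, 0, 3, 3, 0, 5, 1, 6]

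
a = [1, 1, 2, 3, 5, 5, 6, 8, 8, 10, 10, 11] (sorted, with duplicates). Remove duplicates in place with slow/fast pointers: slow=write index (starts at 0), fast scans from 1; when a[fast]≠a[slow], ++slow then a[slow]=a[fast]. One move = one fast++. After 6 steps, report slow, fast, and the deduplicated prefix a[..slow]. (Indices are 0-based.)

(s=0,f=1) a[fast]=1=a[slow] dup → fast++
(s=0,f=2) a[fast]=2≠a[slow]=1 write a[1]=2 → slow++,fast++
(s=1,f=3) a[fast]=3≠a[slow]=2 write a[2]=3 → slow++,fast++
(s=2,f=4) a[fast]=5≠a[slow]=3 write a[3]=5 → slow++,fast++
(s=3,f=5) a[fast]=5=a[slow] dup → fast++
(s=3,f=6) a[fast]=6≠a[slow]=5 write a[4]=6 → slow++,fast++

slow=4, fast=7, prefix=[1, 2, 3, 5, 6]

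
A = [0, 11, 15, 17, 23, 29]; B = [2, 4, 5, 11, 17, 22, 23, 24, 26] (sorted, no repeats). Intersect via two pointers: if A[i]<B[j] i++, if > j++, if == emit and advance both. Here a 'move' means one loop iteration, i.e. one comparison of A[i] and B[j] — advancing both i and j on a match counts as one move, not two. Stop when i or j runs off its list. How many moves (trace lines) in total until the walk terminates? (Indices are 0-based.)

11 moves

[i=0,j=0] 0<2 → i++
[i=1,j=0] 11>2 → j++
[i=1,j=1] 11>4 → j++
[i=1,j=2] 11>5 → j++
[i=1,j=3] 11==11 emit → i++,j++
[i=2,j=4] 15<17 → i++
[i=3,j=4] 17==17 emit → i++,j++
[i=4,j=5] 23>22 → j++
[i=4,j=6] 23==23 emit → i++,j++
[i=5,j=7] 29>24 → j++
[i=5,j=8] 29>26 → j++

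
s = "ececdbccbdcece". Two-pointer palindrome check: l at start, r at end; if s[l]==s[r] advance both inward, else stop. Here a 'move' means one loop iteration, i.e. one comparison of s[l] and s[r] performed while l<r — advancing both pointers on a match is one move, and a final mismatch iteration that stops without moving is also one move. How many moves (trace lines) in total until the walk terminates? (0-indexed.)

7 moves

l=0 r=13: 'e'=='e', l++,r--
l=1 r=12: 'c'=='c', l++,r--
l=2 r=11: 'e'=='e', l++,r--
l=3 r=10: 'c'=='c', l++,r--
l=4 r=9: 'd'=='d', l++,r--
l=5 r=8: 'b'=='b', l++,r--
l=6 r=7: 'c'=='c', l++,r--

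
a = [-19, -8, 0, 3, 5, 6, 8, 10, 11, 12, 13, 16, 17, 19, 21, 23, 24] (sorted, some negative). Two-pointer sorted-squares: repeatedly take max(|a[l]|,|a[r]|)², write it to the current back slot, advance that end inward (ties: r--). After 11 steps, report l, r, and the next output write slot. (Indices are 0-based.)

l=1, r=6, next write slot=5

l=0 r=16: |-19|<=|24| out[16]=576, r--
l=0 r=15: |-19|<=|23| out[15]=529, r--
l=0 r=14: |-19|<=|21| out[14]=441, r--
l=0 r=13: |-19|<=|19| out[13]=361, r--
l=0 r=12: |-19|>|17| out[12]=361, l++
l=1 r=12: |-8|<=|17| out[11]=289, r--
l=1 r=11: |-8|<=|16| out[10]=256, r--
l=1 r=10: |-8|<=|13| out[9]=169, r--
l=1 r=9: |-8|<=|12| out[8]=144, r--
l=1 r=8: |-8|<=|11| out[7]=121, r--
l=1 r=7: |-8|<=|10| out[6]=100, r--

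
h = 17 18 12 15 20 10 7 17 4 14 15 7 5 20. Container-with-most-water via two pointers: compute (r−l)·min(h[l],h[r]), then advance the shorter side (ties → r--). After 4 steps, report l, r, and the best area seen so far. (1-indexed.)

[1,14] min(17,20)*13=221 best=221 * → l++
[2,14] min(18,20)*12=216 best=221 → l++
[3,14] min(12,20)*11=132 best=221 → l++
[4,14] min(15,20)*10=150 best=221 → l++

l=5, r=14, best area=221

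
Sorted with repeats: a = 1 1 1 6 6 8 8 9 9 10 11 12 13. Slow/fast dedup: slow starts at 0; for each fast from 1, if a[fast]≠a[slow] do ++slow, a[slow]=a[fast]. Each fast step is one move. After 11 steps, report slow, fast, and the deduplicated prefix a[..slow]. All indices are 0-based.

(s=0,f=1) a[fast]=1=a[slow] dup → fast++
(s=0,f=2) a[fast]=1=a[slow] dup → fast++
(s=0,f=3) a[fast]=6≠a[slow]=1 write a[1]=6 → slow++,fast++
(s=1,f=4) a[fast]=6=a[slow] dup → fast++
(s=1,f=5) a[fast]=8≠a[slow]=6 write a[2]=8 → slow++,fast++
(s=2,f=6) a[fast]=8=a[slow] dup → fast++
(s=2,f=7) a[fast]=9≠a[slow]=8 write a[3]=9 → slow++,fast++
(s=3,f=8) a[fast]=9=a[slow] dup → fast++
(s=3,f=9) a[fast]=10≠a[slow]=9 write a[4]=10 → slow++,fast++
(s=4,f=10) a[fast]=11≠a[slow]=10 write a[5]=11 → slow++,fast++
(s=5,f=11) a[fast]=12≠a[slow]=11 write a[6]=12 → slow++,fast++

slow=6, fast=12, prefix=[1, 6, 8, 9, 10, 11, 12]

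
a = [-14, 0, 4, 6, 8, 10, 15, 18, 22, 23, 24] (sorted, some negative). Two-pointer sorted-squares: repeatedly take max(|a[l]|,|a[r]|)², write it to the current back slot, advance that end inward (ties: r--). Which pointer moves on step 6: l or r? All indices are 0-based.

l=0 r=10: |-14|<=|24| out[10]=576, r--
l=0 r=9: |-14|<=|23| out[9]=529, r--
l=0 r=8: |-14|<=|22| out[8]=484, r--
l=0 r=7: |-14|<=|18| out[7]=324, r--
l=0 r=6: |-14|<=|15| out[6]=225, r--
l=0 r=5: |-14|>|10| out[5]=196, l++

l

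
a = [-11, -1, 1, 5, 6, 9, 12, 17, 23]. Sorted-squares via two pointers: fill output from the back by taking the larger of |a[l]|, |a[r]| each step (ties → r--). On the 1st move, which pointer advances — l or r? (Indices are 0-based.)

r

[0,8] |-11|<=|23| out[8]=529 → r--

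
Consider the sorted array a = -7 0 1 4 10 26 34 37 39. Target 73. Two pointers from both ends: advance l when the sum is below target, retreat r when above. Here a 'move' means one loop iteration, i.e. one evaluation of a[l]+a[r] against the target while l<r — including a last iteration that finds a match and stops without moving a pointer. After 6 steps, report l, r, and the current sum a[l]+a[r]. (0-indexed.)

l=0 r=8: -7+39=32 <73, l++
l=1 r=8: 0+39=39 <73, l++
l=2 r=8: 1+39=40 <73, l++
l=3 r=8: 4+39=43 <73, l++
l=4 r=8: 10+39=49 <73, l++
l=5 r=8: 26+39=65 <73, l++

l=6, r=8, sum=73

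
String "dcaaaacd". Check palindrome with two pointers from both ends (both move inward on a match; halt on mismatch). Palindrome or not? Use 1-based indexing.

[1,8] 'd'=='d' → l++,r--
[2,7] 'c'=='c' → l++,r--
[3,6] 'a'=='a' → l++,r--
[4,5] 'a'=='a' → l++,r--

palindrome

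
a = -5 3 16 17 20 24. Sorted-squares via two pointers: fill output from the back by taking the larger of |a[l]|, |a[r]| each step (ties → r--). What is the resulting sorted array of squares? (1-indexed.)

[1,6] |-5|<=|24| out[6]=576 → r--
[1,5] |-5|<=|20| out[5]=400 → r--
[1,4] |-5|<=|17| out[4]=289 → r--
[1,3] |-5|<=|16| out[3]=256 → r--
[1,2] |-5|>|3| out[2]=25 → l++
[2,2] |3|<=|3| out[1]=9 → r--

[9, 25, 256, 289, 400, 576]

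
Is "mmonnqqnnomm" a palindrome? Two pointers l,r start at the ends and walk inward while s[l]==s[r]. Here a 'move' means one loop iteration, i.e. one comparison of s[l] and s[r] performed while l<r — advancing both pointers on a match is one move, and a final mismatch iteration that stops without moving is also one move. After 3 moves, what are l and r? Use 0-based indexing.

[0,11] 'm'=='m' → l++,r--
[1,10] 'm'=='m' → l++,r--
[2,9] 'o'=='o' → l++,r--

l=3, r=8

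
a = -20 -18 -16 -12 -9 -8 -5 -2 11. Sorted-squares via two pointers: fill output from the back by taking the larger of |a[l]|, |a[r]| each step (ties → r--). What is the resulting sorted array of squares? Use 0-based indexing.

[4, 25, 64, 81, 121, 144, 256, 324, 400]

[0,8] |-20|>|11| out[8]=400 → l++
[1,8] |-18|>|11| out[7]=324 → l++
[2,8] |-16|>|11| out[6]=256 → l++
[3,8] |-12|>|11| out[5]=144 → l++
[4,8] |-9|<=|11| out[4]=121 → r--
[4,7] |-9|>|-2| out[3]=81 → l++
[5,7] |-8|>|-2| out[2]=64 → l++
[6,7] |-5|>|-2| out[1]=25 → l++
[7,7] |-2|<=|-2| out[0]=4 → r--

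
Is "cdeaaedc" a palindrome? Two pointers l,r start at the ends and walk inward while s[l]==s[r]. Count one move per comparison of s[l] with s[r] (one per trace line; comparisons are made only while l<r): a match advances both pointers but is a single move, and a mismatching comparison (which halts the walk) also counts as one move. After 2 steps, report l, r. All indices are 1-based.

l=1 r=8: 'c'=='c', l++,r--
l=2 r=7: 'd'=='d', l++,r--

l=3, r=6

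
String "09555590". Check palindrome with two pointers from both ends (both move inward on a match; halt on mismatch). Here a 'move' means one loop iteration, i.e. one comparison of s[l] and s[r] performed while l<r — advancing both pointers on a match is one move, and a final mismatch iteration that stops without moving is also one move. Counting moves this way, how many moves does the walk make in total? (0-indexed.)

[0,7] '0'=='0' → l++,r--
[1,6] '9'=='9' → l++,r--
[2,5] '5'=='5' → l++,r--
[3,4] '5'=='5' → l++,r--

4 moves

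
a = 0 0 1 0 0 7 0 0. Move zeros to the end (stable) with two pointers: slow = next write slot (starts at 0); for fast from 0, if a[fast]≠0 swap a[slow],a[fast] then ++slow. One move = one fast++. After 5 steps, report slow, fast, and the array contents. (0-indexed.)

slow=0 fast=0: a[fast]=0, fast++
slow=0 fast=1: a[fast]=0, fast++
slow=0 fast=2: a[fast]=1≠0 swap→a[0]=1, slow++,fast++
slow=1 fast=3: a[fast]=0, fast++
slow=1 fast=4: a[fast]=0, fast++

slow=1, fast=5, a=[1, 0, 0, 0, 0, 7, 0, 0]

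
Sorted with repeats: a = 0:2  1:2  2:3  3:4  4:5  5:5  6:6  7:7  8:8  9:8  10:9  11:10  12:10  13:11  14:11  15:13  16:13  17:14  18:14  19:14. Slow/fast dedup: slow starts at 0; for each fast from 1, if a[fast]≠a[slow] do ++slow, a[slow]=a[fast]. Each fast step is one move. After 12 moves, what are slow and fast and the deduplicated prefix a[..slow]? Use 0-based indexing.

slow=0 fast=1: a[fast]=2=a[slow] dup, fast++
slow=0 fast=2: a[fast]=3≠a[slow]=2 write a[1]=3, slow++,fast++
slow=1 fast=3: a[fast]=4≠a[slow]=3 write a[2]=4, slow++,fast++
slow=2 fast=4: a[fast]=5≠a[slow]=4 write a[3]=5, slow++,fast++
slow=3 fast=5: a[fast]=5=a[slow] dup, fast++
slow=3 fast=6: a[fast]=6≠a[slow]=5 write a[4]=6, slow++,fast++
slow=4 fast=7: a[fast]=7≠a[slow]=6 write a[5]=7, slow++,fast++
slow=5 fast=8: a[fast]=8≠a[slow]=7 write a[6]=8, slow++,fast++
slow=6 fast=9: a[fast]=8=a[slow] dup, fast++
slow=6 fast=10: a[fast]=9≠a[slow]=8 write a[7]=9, slow++,fast++
slow=7 fast=11: a[fast]=10≠a[slow]=9 write a[8]=10, slow++,fast++
slow=8 fast=12: a[fast]=10=a[slow] dup, fast++

slow=8, fast=13, prefix=[2, 3, 4, 5, 6, 7, 8, 9, 10]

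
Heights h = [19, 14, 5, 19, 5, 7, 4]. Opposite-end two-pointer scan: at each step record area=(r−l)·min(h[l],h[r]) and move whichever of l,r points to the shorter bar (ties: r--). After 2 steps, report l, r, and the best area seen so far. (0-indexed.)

l=0 r=6: min(19,4)*6=24 best=24 *, r--
l=0 r=5: min(19,7)*5=35 best=35 *, r--

l=0, r=4, best area=35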